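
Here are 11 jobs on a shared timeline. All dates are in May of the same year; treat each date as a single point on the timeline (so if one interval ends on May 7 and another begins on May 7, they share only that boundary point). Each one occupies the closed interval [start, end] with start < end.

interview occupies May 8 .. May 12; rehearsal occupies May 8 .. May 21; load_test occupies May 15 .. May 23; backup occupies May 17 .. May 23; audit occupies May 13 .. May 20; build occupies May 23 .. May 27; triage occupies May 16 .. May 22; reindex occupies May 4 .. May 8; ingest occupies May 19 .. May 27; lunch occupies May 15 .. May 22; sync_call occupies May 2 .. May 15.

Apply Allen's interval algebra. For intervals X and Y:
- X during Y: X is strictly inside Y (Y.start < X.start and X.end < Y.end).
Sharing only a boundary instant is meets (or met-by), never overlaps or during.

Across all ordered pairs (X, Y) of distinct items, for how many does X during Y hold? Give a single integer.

4

Checking all 110 ordered pairs for relation 'during'; matching pairs in alphabetical order:
(audit, rehearsal): audit during rehearsal ✓
(interview, sync_call): interview during sync_call ✓
(reindex, sync_call): reindex during sync_call ✓
(triage, load_test): triage during load_test ✓
Count: 4.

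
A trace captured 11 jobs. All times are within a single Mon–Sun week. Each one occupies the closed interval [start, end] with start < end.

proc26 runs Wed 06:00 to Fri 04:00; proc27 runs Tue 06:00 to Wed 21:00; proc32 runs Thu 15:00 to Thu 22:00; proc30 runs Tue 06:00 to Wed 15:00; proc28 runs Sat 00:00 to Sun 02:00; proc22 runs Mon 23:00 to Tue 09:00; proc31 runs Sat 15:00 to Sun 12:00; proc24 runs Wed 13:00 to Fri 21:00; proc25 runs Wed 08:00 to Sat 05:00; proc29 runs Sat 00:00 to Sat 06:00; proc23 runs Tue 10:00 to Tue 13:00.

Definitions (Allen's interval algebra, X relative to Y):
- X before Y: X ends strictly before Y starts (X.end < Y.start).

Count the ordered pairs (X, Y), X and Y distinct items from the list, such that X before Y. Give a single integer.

Checking all 110 ordered pairs for relation 'before'; matching pairs in alphabetical order:
(proc22, proc23): proc22 before proc23 ✓
(proc22, proc24): proc22 before proc24 ✓
(proc22, proc25): proc22 before proc25 ✓
(proc22, proc26): proc22 before proc26 ✓
(proc22, proc28): proc22 before proc28 ✓
(proc22, proc29): proc22 before proc29 ✓
(proc22, proc31): proc22 before proc31 ✓
(proc22, proc32): proc22 before proc32 ✓
(proc23, proc24): proc23 before proc24 ✓
(proc23, proc25): proc23 before proc25 ✓
(proc23, proc26): proc23 before proc26 ✓
(proc23, proc28): proc23 before proc28 ✓
(proc23, proc29): proc23 before proc29 ✓
(proc23, proc31): proc23 before proc31 ✓
(proc23, proc32): proc23 before proc32 ✓
(proc24, proc28): proc24 before proc28 ✓
(proc24, proc29): proc24 before proc29 ✓
(proc24, proc31): proc24 before proc31 ✓
(proc25, proc31): proc25 before proc31 ✓
(proc26, proc28): proc26 before proc28 ✓
(proc26, proc29): proc26 before proc29 ✓
(proc26, proc31): proc26 before proc31 ✓
(proc27, proc28): proc27 before proc28 ✓
(proc27, proc29): proc27 before proc29 ✓
... plus 10 further pairs not listed.
Count: 34.

34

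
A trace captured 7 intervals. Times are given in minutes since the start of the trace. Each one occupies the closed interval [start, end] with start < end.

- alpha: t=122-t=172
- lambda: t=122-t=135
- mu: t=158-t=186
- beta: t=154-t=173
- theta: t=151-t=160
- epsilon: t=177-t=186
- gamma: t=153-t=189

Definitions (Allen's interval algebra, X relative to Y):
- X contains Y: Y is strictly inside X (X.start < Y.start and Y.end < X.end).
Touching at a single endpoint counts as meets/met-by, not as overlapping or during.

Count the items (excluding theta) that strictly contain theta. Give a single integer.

Target theta = [t=151, t=160].
alpha [t=122, t=172] → contains → counts.
beta [t=154, t=173] → overlapped-by → no.
epsilon [t=177, t=186] → after → no.
gamma [t=153, t=189] → overlapped-by → no.
lambda [t=122, t=135] → before → no.
mu [t=158, t=186] → overlapped-by → no.
Total: 1.

1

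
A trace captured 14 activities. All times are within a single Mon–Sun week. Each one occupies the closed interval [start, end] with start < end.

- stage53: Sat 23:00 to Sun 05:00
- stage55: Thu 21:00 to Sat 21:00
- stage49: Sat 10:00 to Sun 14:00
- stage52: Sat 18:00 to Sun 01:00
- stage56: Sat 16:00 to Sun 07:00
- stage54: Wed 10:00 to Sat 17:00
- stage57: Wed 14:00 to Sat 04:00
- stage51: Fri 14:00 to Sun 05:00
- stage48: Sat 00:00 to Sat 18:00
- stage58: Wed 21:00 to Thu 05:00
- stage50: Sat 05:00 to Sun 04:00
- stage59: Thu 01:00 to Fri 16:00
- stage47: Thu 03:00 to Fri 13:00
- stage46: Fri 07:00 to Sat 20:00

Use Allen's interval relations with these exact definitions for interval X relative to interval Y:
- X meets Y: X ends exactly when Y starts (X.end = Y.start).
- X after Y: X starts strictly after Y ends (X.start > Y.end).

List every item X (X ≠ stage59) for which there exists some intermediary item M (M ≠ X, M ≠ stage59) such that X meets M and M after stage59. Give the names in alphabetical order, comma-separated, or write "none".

Target stage59 = [Thu 01:00, Fri 16:00].
Intermediaries M with M after stage59: stage48, stage49, stage50, stage52, stage53, stage56.
Via stage48 — items with X meets stage48: none.
Via stage49 — items with X meets stage49: none.
Via stage50 — items with X meets stage50: none.
Via stage52 — items with X meets stage52: stage48.
Via stage53 — items with X meets stage53: none.
Via stage56 — items with X meets stage56: none.
Union: stage48.

stage48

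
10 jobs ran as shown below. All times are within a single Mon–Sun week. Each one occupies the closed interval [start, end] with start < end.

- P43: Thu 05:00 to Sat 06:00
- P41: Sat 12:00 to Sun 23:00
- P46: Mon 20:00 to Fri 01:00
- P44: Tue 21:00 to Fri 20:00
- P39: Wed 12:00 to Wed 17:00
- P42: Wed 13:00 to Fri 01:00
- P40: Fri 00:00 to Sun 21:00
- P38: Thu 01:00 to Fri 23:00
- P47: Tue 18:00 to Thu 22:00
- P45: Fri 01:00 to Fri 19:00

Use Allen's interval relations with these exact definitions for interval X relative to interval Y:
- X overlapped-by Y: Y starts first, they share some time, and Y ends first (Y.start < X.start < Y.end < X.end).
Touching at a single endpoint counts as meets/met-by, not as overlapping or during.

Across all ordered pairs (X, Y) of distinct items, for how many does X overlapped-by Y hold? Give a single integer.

Checking all 90 ordered pairs for relation 'overlapped-by'; matching pairs in alphabetical order:
(P38, P42): P38 overlapped-by P42 ✓
(P38, P44): P38 overlapped-by P44 ✓
(P38, P46): P38 overlapped-by P46 ✓
(P38, P47): P38 overlapped-by P47 ✓
(P40, P38): P40 overlapped-by P38 ✓
(P40, P42): P40 overlapped-by P42 ✓
(P40, P43): P40 overlapped-by P43 ✓
(P40, P44): P40 overlapped-by P44 ✓
(P40, P46): P40 overlapped-by P46 ✓
(P41, P40): P41 overlapped-by P40 ✓
(P42, P39): P42 overlapped-by P39 ✓
(P42, P47): P42 overlapped-by P47 ✓
(P43, P38): P43 overlapped-by P38 ✓
(P43, P42): P43 overlapped-by P42 ✓
(P43, P44): P43 overlapped-by P44 ✓
(P43, P46): P43 overlapped-by P46 ✓
(P43, P47): P43 overlapped-by P47 ✓
(P44, P46): P44 overlapped-by P46 ✓
(P44, P47): P44 overlapped-by P47 ✓
Count: 19.

19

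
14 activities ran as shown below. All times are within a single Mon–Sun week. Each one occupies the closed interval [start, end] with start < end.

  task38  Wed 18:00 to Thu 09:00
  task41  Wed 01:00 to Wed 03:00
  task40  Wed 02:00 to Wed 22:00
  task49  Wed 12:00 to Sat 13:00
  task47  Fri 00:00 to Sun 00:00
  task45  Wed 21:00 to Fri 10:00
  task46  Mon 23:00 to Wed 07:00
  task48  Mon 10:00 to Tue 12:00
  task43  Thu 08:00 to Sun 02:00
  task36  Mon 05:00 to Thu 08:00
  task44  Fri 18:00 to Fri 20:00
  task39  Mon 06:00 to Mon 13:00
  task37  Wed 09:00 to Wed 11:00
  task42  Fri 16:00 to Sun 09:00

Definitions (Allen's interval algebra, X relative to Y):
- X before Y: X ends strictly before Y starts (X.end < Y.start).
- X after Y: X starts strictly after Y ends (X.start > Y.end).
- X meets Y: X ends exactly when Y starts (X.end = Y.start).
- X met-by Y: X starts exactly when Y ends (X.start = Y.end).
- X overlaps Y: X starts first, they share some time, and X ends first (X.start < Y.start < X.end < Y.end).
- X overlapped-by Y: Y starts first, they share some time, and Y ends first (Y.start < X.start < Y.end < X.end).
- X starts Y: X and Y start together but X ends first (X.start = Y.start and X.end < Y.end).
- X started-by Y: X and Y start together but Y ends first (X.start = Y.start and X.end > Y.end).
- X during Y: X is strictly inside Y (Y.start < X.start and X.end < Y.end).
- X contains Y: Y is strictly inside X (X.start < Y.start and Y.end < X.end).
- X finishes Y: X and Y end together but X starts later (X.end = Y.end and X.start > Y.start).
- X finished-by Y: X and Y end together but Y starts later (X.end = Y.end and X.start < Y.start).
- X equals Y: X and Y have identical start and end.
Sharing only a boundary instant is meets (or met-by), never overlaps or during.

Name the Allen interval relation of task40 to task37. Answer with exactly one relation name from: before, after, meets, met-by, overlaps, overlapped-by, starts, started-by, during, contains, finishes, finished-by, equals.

contains

task40 = [Wed 02:00, Wed 22:00]; task37 = [Wed 09:00, Wed 11:00].
Compare endpoints: task40.start < task37.start, task40.start < task37.end, task40.end > task37.start, task40.end > task37.end.
That pattern is 'contains'.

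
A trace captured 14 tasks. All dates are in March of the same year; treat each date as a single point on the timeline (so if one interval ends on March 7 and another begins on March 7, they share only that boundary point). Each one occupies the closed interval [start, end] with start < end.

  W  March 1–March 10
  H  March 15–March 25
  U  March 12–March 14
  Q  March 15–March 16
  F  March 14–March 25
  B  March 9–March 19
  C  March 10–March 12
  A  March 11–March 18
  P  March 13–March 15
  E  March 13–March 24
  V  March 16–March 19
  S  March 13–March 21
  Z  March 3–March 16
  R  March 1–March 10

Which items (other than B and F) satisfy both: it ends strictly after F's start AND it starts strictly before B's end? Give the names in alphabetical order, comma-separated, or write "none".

A, E, H, P, Q, S, V, Z

Conditions: its end is strictly after F's start (X.end > March 14) AND its start is strictly before B's end (X.start < March 19).
A: end March 18 > March 14? ✓; start March 11 < March 19? ✓ → yes.
C: end March 12 > March 14? ✗; start March 10 < March 19? ✓ → no.
E: end March 24 > March 14? ✓; start March 13 < March 19? ✓ → yes.
H: end March 25 > March 14? ✓; start March 15 < March 19? ✓ → yes.
P: end March 15 > March 14? ✓; start March 13 < March 19? ✓ → yes.
Q: end March 16 > March 14? ✓; start March 15 < March 19? ✓ → yes.
R: end March 10 > March 14? ✗; start March 1 < March 19? ✓ → no.
S: end March 21 > March 14? ✓; start March 13 < March 19? ✓ → yes.
U: end March 14 > March 14? ✗; start March 12 < March 19? ✓ → no.
V: end March 19 > March 14? ✓; start March 16 < March 19? ✓ → yes.
W: end March 10 > March 14? ✗; start March 1 < March 19? ✓ → no.
Z: end March 16 > March 14? ✓; start March 3 < March 19? ✓ → yes.
Result: A, E, H, P, Q, S, V, Z.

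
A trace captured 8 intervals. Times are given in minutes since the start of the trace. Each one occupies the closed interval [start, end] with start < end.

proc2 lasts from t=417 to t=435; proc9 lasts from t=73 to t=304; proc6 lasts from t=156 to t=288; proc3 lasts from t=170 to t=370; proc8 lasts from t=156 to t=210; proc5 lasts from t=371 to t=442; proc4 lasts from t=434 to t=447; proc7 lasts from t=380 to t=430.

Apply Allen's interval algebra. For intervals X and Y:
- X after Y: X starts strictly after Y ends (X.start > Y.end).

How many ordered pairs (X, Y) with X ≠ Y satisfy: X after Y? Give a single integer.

Checking all 56 ordered pairs for relation 'after'; matching pairs in alphabetical order:
(proc2, proc3): proc2 after proc3 ✓
(proc2, proc6): proc2 after proc6 ✓
(proc2, proc8): proc2 after proc8 ✓
(proc2, proc9): proc2 after proc9 ✓
(proc4, proc3): proc4 after proc3 ✓
(proc4, proc6): proc4 after proc6 ✓
(proc4, proc7): proc4 after proc7 ✓
(proc4, proc8): proc4 after proc8 ✓
(proc4, proc9): proc4 after proc9 ✓
(proc5, proc3): proc5 after proc3 ✓
(proc5, proc6): proc5 after proc6 ✓
(proc5, proc8): proc5 after proc8 ✓
(proc5, proc9): proc5 after proc9 ✓
(proc7, proc3): proc7 after proc3 ✓
(proc7, proc6): proc7 after proc6 ✓
(proc7, proc8): proc7 after proc8 ✓
(proc7, proc9): proc7 after proc9 ✓
Count: 17.

17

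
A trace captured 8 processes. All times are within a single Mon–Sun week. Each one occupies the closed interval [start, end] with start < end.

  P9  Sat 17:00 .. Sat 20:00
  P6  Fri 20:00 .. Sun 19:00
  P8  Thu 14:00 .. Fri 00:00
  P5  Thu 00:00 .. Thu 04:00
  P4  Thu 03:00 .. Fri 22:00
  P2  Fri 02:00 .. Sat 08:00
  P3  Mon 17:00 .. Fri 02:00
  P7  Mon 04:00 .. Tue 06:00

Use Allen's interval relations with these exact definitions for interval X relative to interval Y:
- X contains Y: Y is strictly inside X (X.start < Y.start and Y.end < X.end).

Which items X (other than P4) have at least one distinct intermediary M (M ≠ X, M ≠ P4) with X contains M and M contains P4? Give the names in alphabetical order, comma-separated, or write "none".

none

Target P4 = [Thu 03:00, Fri 22:00].
Intermediaries M with M contains P4: none.
Union: none.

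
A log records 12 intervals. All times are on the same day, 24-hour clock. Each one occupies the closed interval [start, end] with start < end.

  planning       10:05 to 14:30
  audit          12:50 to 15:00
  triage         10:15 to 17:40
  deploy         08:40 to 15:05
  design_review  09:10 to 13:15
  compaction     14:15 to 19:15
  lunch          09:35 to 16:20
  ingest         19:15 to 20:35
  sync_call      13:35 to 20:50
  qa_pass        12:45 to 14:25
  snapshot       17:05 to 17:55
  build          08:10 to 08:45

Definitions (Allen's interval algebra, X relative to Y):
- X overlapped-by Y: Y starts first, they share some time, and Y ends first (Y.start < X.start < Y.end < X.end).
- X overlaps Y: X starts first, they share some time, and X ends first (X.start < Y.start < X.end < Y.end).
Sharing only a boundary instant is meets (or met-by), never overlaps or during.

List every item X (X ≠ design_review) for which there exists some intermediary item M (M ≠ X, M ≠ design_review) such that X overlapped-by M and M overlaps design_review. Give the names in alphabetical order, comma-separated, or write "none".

none

Target design_review = [09:10, 13:15].
Intermediaries M with M overlaps design_review: none.
Union: none.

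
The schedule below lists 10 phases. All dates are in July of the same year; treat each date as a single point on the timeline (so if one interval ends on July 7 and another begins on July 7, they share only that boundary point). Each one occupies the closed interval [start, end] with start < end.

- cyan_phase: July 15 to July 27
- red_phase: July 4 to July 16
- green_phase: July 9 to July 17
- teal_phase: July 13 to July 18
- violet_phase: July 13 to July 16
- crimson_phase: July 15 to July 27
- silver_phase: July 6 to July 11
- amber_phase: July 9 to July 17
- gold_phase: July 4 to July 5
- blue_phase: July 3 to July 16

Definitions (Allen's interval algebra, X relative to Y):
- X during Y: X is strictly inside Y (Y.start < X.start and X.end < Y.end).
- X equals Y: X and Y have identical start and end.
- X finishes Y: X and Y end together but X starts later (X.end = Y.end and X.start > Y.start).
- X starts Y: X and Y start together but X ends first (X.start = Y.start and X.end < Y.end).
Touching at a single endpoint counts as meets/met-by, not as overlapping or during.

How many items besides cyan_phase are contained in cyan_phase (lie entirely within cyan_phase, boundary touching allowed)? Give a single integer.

Target cyan_phase = [July 15, July 27].
amber_phase [July 9, July 17] → overlaps → no.
blue_phase [July 3, July 16] → overlaps → no.
crimson_phase [July 15, July 27] → equals → counts.
gold_phase [July 4, July 5] → before → no.
green_phase [July 9, July 17] → overlaps → no.
red_phase [July 4, July 16] → overlaps → no.
silver_phase [July 6, July 11] → before → no.
teal_phase [July 13, July 18] → overlaps → no.
violet_phase [July 13, July 16] → overlaps → no.
Total: 1.

1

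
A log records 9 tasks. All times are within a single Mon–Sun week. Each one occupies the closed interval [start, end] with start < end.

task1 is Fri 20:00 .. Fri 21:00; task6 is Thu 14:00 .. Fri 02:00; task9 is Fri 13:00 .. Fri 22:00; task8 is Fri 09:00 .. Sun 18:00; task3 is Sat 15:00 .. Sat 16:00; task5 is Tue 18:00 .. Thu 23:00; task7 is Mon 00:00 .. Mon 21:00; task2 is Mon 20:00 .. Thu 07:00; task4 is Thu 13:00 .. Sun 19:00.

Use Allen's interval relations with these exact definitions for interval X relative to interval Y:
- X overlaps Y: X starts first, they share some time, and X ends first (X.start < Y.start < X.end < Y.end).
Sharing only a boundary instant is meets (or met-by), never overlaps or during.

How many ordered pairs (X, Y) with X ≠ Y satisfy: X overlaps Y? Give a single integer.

4

Checking all 72 ordered pairs for relation 'overlaps'; matching pairs in alphabetical order:
(task2, task5): task2 overlaps task5 ✓
(task5, task4): task5 overlaps task4 ✓
(task5, task6): task5 overlaps task6 ✓
(task7, task2): task7 overlaps task2 ✓
Count: 4.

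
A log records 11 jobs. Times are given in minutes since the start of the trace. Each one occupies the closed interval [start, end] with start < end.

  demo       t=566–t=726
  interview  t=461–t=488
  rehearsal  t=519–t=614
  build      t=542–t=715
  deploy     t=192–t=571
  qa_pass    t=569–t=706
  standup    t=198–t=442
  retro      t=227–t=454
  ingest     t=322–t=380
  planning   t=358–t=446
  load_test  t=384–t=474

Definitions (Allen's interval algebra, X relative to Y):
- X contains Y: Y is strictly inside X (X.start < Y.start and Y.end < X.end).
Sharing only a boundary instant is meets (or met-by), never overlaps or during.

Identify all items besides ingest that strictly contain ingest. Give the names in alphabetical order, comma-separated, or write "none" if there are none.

deploy, retro, standup

Target ingest = [t=322, t=380].
build [t=542, t=715] → after → no.
demo [t=566, t=726] → after → no.
deploy [t=192, t=571] → contains → yes.
interview [t=461, t=488] → after → no.
load_test [t=384, t=474] → after → no.
planning [t=358, t=446] → overlapped-by → no.
qa_pass [t=569, t=706] → after → no.
rehearsal [t=519, t=614] → after → no.
retro [t=227, t=454] → contains → yes.
standup [t=198, t=442] → contains → yes.
Result: deploy, retro, standup.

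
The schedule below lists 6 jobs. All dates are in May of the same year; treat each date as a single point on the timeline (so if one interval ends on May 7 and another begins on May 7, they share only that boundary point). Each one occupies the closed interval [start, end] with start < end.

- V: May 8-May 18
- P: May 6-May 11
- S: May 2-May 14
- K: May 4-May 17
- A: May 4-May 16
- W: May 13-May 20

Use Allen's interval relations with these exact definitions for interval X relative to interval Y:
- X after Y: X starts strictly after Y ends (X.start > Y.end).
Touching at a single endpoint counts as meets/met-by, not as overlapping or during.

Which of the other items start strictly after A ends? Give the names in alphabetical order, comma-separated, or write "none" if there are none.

Target A = [May 4, May 16].
K [May 4, May 17] → started-by → no.
P [May 6, May 11] → during → no.
S [May 2, May 14] → overlaps → no.
V [May 8, May 18] → overlapped-by → no.
W [May 13, May 20] → overlapped-by → no.
Result: none.

none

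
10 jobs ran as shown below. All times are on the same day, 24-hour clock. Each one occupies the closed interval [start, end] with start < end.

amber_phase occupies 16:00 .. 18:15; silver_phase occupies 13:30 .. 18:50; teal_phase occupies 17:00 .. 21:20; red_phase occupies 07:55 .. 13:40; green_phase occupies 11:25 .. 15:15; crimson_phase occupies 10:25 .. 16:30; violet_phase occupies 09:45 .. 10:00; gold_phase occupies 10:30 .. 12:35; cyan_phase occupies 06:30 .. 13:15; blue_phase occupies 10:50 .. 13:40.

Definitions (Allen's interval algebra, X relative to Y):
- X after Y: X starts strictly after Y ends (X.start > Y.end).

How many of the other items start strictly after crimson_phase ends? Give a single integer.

1

Target crimson_phase = [10:25, 16:30].
amber_phase [16:00, 18:15] → overlapped-by → no.
blue_phase [10:50, 13:40] → during → no.
cyan_phase [06:30, 13:15] → overlaps → no.
gold_phase [10:30, 12:35] → during → no.
green_phase [11:25, 15:15] → during → no.
red_phase [07:55, 13:40] → overlaps → no.
silver_phase [13:30, 18:50] → overlapped-by → no.
teal_phase [17:00, 21:20] → after → counts.
violet_phase [09:45, 10:00] → before → no.
Total: 1.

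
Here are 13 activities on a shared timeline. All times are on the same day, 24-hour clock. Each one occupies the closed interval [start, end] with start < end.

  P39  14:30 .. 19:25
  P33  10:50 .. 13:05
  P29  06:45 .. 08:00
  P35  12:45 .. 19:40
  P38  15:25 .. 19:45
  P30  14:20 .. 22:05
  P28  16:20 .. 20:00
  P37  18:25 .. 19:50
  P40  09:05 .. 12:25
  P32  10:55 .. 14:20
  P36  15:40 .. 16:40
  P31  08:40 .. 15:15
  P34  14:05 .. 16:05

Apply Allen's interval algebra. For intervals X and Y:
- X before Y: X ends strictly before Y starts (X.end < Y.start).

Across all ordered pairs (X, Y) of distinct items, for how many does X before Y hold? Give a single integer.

39

Checking all 156 ordered pairs for relation 'before'; matching pairs in alphabetical order:
(P29, P28): P29 before P28 ✓
(P29, P30): P29 before P30 ✓
(P29, P31): P29 before P31 ✓
(P29, P32): P29 before P32 ✓
(P29, P33): P29 before P33 ✓
(P29, P34): P29 before P34 ✓
(P29, P35): P29 before P35 ✓
(P29, P36): P29 before P36 ✓
(P29, P37): P29 before P37 ✓
(P29, P38): P29 before P38 ✓
(P29, P39): P29 before P39 ✓
(P29, P40): P29 before P40 ✓
(P31, P28): P31 before P28 ✓
(P31, P36): P31 before P36 ✓
(P31, P37): P31 before P37 ✓
(P31, P38): P31 before P38 ✓
(P32, P28): P32 before P28 ✓
(P32, P36): P32 before P36 ✓
(P32, P37): P32 before P37 ✓
(P32, P38): P32 before P38 ✓
(P32, P39): P32 before P39 ✓
(P33, P28): P33 before P28 ✓
(P33, P30): P33 before P30 ✓
(P33, P34): P33 before P34 ✓
... plus 15 further pairs not listed.
Count: 39.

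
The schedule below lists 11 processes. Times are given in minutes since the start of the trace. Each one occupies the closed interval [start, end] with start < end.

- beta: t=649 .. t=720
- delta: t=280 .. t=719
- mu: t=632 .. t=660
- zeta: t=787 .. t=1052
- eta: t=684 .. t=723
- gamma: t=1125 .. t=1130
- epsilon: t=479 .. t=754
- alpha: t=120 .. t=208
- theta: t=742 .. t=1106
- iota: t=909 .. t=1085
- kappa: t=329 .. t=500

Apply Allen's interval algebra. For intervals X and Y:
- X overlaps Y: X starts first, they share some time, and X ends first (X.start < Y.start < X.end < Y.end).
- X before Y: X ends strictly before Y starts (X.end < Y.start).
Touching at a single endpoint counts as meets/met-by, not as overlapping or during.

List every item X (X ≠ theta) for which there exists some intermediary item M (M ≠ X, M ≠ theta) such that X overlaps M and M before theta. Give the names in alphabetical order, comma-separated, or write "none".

Target theta = [t=742, t=1106].
Intermediaries M with M before theta: alpha, beta, delta, eta, kappa, mu.
Via alpha — items with X overlaps alpha: none.
Via beta — items with X overlaps beta: delta, mu.
Via delta — items with X overlaps delta: none.
Via eta — items with X overlaps eta: beta, delta.
Via kappa — items with X overlaps kappa: none.
Via mu — items with X overlaps mu: none.
Union: beta, delta, mu.

beta, delta, mu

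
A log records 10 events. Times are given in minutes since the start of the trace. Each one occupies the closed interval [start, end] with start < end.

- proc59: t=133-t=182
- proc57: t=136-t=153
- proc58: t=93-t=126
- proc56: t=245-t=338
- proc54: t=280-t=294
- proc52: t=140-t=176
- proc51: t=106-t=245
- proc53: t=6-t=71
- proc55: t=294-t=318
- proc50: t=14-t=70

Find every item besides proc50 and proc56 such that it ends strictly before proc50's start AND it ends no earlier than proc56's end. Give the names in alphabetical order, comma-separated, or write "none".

none

Conditions: its end is strictly before proc50's start (X.end < t=14) AND its end is no earlier than proc56's end (X.end >= t=338).
proc51: end t=245 < t=14? ✗; end t=245 >= t=338? ✗ → no.
proc52: end t=176 < t=14? ✗; end t=176 >= t=338? ✗ → no.
proc53: end t=71 < t=14? ✗; end t=71 >= t=338? ✗ → no.
proc54: end t=294 < t=14? ✗; end t=294 >= t=338? ✗ → no.
proc55: end t=318 < t=14? ✗; end t=318 >= t=338? ✗ → no.
proc57: end t=153 < t=14? ✗; end t=153 >= t=338? ✗ → no.
proc58: end t=126 < t=14? ✗; end t=126 >= t=338? ✗ → no.
proc59: end t=182 < t=14? ✗; end t=182 >= t=338? ✗ → no.
Result: none.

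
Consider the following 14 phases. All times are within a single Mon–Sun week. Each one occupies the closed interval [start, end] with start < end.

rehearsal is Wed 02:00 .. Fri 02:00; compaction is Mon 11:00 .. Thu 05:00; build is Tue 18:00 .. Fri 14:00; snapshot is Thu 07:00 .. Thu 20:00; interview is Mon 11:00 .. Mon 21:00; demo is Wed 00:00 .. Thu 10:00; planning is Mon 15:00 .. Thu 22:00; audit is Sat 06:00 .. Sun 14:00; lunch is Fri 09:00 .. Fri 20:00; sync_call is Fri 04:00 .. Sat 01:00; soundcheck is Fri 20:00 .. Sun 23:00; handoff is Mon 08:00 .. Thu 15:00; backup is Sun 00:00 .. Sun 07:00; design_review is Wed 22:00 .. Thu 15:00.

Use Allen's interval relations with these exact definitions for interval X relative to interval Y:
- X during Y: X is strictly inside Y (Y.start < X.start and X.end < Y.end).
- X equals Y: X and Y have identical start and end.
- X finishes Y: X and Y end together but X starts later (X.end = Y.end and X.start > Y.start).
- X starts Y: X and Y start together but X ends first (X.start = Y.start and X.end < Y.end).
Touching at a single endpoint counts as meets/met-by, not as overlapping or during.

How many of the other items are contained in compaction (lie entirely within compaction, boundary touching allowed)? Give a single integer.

1

Target compaction = [Mon 11:00, Thu 05:00].
audit [Sat 06:00, Sun 14:00] → after → no.
backup [Sun 00:00, Sun 07:00] → after → no.
build [Tue 18:00, Fri 14:00] → overlapped-by → no.
demo [Wed 00:00, Thu 10:00] → overlapped-by → no.
design_review [Wed 22:00, Thu 15:00] → overlapped-by → no.
handoff [Mon 08:00, Thu 15:00] → contains → no.
interview [Mon 11:00, Mon 21:00] → starts → counts.
lunch [Fri 09:00, Fri 20:00] → after → no.
planning [Mon 15:00, Thu 22:00] → overlapped-by → no.
rehearsal [Wed 02:00, Fri 02:00] → overlapped-by → no.
snapshot [Thu 07:00, Thu 20:00] → after → no.
soundcheck [Fri 20:00, Sun 23:00] → after → no.
sync_call [Fri 04:00, Sat 01:00] → after → no.
Total: 1.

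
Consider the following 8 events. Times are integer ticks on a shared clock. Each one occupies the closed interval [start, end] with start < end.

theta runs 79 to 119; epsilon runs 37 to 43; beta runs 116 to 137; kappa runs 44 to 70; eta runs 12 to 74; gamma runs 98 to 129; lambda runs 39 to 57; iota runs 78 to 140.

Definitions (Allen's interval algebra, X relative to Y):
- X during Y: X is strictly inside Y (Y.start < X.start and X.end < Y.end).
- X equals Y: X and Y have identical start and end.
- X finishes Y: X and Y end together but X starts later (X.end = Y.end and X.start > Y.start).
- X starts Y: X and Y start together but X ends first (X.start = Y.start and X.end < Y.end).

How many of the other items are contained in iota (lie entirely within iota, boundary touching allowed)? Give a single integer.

3

Target iota = [78, 140].
beta [116, 137] → during → counts.
epsilon [37, 43] → before → no.
eta [12, 74] → before → no.
gamma [98, 129] → during → counts.
kappa [44, 70] → before → no.
lambda [39, 57] → before → no.
theta [79, 119] → during → counts.
Total: 3.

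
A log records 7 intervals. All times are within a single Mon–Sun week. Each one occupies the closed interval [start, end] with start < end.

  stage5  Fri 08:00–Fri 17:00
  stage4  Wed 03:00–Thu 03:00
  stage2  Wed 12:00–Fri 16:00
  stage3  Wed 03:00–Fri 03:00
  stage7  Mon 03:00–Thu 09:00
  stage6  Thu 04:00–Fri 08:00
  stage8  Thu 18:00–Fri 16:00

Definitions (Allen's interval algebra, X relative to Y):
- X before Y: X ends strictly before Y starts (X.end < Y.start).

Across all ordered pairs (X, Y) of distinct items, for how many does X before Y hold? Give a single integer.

6

Checking all 42 ordered pairs for relation 'before'; matching pairs in alphabetical order:
(stage3, stage5): stage3 before stage5 ✓
(stage4, stage5): stage4 before stage5 ✓
(stage4, stage6): stage4 before stage6 ✓
(stage4, stage8): stage4 before stage8 ✓
(stage7, stage5): stage7 before stage5 ✓
(stage7, stage8): stage7 before stage8 ✓
Count: 6.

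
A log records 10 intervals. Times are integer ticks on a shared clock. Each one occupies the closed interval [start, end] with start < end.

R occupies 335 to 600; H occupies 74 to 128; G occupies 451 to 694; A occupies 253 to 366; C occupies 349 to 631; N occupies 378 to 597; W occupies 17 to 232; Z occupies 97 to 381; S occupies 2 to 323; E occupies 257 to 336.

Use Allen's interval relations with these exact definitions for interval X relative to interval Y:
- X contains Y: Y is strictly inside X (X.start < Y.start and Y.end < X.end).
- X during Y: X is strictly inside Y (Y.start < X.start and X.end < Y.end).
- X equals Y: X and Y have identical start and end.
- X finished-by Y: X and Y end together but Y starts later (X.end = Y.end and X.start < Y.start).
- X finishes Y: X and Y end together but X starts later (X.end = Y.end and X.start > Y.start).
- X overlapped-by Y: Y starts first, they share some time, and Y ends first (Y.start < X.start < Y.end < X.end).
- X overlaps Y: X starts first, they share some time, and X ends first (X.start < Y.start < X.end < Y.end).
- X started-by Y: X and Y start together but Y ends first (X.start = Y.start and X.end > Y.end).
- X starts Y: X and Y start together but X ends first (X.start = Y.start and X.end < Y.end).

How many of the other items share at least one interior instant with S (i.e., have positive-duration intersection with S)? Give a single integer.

5

Target S = [2, 323].
A [253, 366] → overlapped-by → counts.
C [349, 631] → after → no.
E [257, 336] → overlapped-by → counts.
G [451, 694] → after → no.
H [74, 128] → during → counts.
N [378, 597] → after → no.
R [335, 600] → after → no.
W [17, 232] → during → counts.
Z [97, 381] → overlapped-by → counts.
Total: 5.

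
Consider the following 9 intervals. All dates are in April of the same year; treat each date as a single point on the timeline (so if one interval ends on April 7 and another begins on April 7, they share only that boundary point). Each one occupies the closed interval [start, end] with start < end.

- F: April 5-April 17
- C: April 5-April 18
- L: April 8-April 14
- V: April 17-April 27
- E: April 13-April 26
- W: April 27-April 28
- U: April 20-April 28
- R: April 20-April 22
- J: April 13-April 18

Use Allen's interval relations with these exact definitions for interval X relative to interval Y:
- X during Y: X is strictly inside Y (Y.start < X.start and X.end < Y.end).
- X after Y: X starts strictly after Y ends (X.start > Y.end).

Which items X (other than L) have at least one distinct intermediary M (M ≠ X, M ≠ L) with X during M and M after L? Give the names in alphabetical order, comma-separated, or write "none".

Target L = [April 8, April 14].
Intermediaries M with M after L: R, U, V, W.
Via R — items with X during R: none.
Via U — items with X during U: none.
Via V — items with X during V: R.
Via W — items with X during W: none.
Union: R.

R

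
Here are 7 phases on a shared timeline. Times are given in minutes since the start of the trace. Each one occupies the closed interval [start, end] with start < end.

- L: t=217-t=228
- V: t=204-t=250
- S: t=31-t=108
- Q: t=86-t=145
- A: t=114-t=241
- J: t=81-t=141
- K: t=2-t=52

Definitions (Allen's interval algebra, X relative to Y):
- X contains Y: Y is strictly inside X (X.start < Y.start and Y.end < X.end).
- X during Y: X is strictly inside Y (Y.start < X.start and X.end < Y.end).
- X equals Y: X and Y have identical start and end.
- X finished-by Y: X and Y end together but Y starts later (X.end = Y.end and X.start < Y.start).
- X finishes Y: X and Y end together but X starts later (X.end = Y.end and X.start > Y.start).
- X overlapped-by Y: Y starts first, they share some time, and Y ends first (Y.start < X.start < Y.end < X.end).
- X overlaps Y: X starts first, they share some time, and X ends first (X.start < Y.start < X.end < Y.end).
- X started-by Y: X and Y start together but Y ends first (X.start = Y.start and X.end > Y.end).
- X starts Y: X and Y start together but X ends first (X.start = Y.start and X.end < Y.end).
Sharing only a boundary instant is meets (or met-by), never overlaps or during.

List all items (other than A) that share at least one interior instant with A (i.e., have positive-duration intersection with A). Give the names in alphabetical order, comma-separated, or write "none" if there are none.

Target A = [t=114, t=241].
J [t=81, t=141] → overlaps → yes.
K [t=2, t=52] → before → no.
L [t=217, t=228] → during → yes.
Q [t=86, t=145] → overlaps → yes.
S [t=31, t=108] → before → no.
V [t=204, t=250] → overlapped-by → yes.
Result: J, L, Q, V.

J, L, Q, V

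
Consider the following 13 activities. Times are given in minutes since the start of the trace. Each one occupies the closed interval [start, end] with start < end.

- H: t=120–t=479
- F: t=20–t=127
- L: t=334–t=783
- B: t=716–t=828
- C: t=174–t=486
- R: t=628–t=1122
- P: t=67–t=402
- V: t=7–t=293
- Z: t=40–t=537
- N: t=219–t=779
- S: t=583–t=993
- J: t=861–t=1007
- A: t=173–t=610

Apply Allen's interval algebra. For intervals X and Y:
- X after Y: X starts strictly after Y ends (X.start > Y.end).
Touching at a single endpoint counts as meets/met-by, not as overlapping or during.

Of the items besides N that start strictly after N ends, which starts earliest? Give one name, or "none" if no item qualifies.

J

Target N = [t=219, t=779].
A [t=173, t=610] → overlaps → excluded.
B [t=716, t=828] → overlapped-by → excluded.
C [t=174, t=486] → overlaps → excluded.
F [t=20, t=127] → before → excluded.
H [t=120, t=479] → overlaps → excluded.
J [t=861, t=1007] → after → candidate.
L [t=334, t=783] → overlapped-by → excluded.
P [t=67, t=402] → overlaps → excluded.
R [t=628, t=1122] → overlapped-by → excluded.
S [t=583, t=993] → overlapped-by → excluded.
V [t=7, t=293] → overlaps → excluded.
Z [t=40, t=537] → overlaps → excluded.
Among candidates, earliest start is t=861 → J.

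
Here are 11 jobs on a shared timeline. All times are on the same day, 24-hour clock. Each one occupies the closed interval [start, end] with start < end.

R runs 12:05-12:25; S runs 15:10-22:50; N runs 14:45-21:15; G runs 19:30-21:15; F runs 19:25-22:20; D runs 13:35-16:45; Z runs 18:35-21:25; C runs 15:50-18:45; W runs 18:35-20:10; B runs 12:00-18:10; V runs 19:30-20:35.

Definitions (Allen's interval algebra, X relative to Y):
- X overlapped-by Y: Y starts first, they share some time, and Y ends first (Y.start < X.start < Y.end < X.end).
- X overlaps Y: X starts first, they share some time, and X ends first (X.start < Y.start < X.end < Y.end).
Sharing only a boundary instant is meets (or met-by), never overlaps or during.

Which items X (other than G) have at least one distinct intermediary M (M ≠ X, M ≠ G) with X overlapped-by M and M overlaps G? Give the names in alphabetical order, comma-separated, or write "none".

Target G = [19:30, 21:15].
Intermediaries M with M overlaps G: W.
Via W — items with X overlapped-by W: F, V.
Union: F, V.

F, V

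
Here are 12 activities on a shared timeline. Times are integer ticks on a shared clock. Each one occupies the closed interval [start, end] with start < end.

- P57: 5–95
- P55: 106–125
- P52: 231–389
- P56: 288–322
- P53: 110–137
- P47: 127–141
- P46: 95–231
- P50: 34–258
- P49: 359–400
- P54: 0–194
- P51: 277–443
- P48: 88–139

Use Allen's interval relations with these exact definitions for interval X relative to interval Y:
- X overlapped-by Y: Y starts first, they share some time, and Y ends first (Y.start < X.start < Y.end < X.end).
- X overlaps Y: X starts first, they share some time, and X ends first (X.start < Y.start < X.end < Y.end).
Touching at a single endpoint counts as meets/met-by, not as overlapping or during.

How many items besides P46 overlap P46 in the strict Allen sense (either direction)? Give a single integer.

2

Target P46 = [95, 231].
P47 [127, 141] → during → no.
P48 [88, 139] → overlaps → counts.
P49 [359, 400] → after → no.
P50 [34, 258] → contains → no.
P51 [277, 443] → after → no.
P52 [231, 389] → met-by → no.
P53 [110, 137] → during → no.
P54 [0, 194] → overlaps → counts.
P55 [106, 125] → during → no.
P56 [288, 322] → after → no.
P57 [5, 95] → meets → no.
Total: 2.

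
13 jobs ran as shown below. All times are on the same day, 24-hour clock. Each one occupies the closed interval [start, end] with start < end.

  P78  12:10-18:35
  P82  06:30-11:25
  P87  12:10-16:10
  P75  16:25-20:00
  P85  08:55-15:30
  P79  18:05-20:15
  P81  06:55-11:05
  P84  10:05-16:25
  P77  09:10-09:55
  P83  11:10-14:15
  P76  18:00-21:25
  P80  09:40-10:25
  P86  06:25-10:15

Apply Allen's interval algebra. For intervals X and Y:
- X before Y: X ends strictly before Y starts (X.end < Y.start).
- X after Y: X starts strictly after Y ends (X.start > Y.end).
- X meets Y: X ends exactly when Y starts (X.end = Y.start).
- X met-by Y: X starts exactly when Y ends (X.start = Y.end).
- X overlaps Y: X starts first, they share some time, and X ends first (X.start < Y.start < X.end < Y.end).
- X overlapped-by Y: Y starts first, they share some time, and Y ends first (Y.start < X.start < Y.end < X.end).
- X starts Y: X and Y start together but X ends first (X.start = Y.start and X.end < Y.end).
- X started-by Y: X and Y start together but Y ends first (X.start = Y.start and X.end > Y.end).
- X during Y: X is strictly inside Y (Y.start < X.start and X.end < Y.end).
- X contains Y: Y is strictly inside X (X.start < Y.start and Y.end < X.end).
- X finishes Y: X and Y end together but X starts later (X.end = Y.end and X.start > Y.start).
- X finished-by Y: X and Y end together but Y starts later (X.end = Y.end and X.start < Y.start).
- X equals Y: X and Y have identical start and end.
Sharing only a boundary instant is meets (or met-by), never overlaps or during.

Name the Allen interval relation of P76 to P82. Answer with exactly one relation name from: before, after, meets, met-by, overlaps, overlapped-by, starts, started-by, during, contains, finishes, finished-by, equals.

after

P76 = [18:00, 21:25]; P82 = [06:30, 11:25].
Compare endpoints: P76.start > P82.start, P76.start > P82.end, P76.end > P82.start, P76.end > P82.end.
That pattern is 'after'.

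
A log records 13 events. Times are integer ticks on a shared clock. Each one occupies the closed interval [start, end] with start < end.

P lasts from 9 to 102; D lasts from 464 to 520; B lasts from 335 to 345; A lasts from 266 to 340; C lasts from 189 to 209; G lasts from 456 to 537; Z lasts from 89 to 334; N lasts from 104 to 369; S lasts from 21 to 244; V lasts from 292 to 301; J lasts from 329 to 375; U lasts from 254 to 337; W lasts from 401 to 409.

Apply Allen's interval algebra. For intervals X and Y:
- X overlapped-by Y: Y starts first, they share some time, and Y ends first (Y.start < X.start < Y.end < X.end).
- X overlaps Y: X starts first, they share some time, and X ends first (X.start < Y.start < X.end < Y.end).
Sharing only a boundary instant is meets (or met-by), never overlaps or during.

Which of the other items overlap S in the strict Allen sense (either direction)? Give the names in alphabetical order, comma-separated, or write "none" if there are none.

N, P, Z

Target S = [21, 244].
A [266, 340] → after → no.
B [335, 345] → after → no.
C [189, 209] → during → no.
D [464, 520] → after → no.
G [456, 537] → after → no.
J [329, 375] → after → no.
N [104, 369] → overlapped-by → yes.
P [9, 102] → overlaps → yes.
U [254, 337] → after → no.
V [292, 301] → after → no.
W [401, 409] → after → no.
Z [89, 334] → overlapped-by → yes.
Result: N, P, Z.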